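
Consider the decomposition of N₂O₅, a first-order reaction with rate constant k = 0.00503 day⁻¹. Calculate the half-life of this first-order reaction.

137.8 day

Step 1: For a first-order reaction, t₁/₂ = ln(2)/k
Step 2: t₁/₂ = ln(2)/0.00503
Step 3: t₁/₂ = 0.6931/0.00503 = 137.8 day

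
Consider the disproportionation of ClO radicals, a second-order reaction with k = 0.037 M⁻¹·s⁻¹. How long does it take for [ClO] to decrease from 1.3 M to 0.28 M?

75.74 s

Step 1: For second-order: t = (1/[ClO] - 1/[ClO]₀)/k
Step 2: t = (1/0.28 - 1/1.3)/0.037
Step 3: t = (3.571 - 0.7692)/0.037
Step 4: t = 2.802/0.037 = 75.74 s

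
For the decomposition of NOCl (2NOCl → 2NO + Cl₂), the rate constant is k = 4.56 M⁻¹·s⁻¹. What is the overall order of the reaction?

second order (2)

Step 1: The units of k for an nth-order reaction are (concentration)^(1-n)·(time)⁻¹.
Step 2: Here k has units M⁻¹·s⁻¹, so the concentration exponent is -1.
Step 3: 1 - n = -1 ⇒ n = 2. The reaction is second order.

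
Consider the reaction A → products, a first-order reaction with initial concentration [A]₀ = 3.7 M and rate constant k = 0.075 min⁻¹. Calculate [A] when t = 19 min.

0.8899 M

Step 1: For a first-order reaction: [A] = [A]₀ × e^(-kt)
Step 2: [A] = 3.7 × e^(-0.075 × 19)
Step 3: [A] = 3.7 × e^(-1.425)
Step 4: [A] = 3.7 × 0.240508 = 0.8899 M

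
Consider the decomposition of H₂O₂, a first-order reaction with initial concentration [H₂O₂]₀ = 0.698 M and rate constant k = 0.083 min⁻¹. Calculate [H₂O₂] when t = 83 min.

0.0007112 M

Step 1: For a first-order reaction: [H₂O₂] = [H₂O₂]₀ × e^(-kt)
Step 2: [H₂O₂] = 0.698 × e^(-0.083 × 83)
Step 3: [H₂O₂] = 0.698 × e^(-6.889)
Step 4: [H₂O₂] = 0.698 × 0.00101893 = 0.0007112 M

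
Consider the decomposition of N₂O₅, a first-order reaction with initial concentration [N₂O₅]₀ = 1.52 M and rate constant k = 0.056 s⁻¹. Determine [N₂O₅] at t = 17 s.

0.5867 M

Step 1: For a first-order reaction: [N₂O₅] = [N₂O₅]₀ × e^(-kt)
Step 2: [N₂O₅] = 1.52 × e^(-0.056 × 17)
Step 3: [N₂O₅] = 1.52 × e^(-0.952)
Step 4: [N₂O₅] = 1.52 × 0.385968 = 0.5867 M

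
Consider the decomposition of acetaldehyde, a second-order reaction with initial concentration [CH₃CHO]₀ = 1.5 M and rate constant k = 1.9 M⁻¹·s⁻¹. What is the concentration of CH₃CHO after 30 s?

0.01734 M

Step 1: For a second-order reaction: 1/[CH₃CHO] = 1/[CH₃CHO]₀ + kt
Step 2: 1/[CH₃CHO] = 1/1.5 + 1.9 × 30
Step 3: 1/[CH₃CHO] = 0.6667 + 57 = 57.67
Step 4: [CH₃CHO] = 1/57.67 = 0.01734 M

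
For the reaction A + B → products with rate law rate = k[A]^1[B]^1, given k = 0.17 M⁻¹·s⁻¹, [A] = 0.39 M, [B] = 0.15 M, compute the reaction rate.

0.009945 M/s

Step 1: The rate law is rate = k[A]^1[B]^1
Step 2: Substitute: rate = 0.17 × (0.39)^1 × (0.15)^1
Step 3: rate = 0.17 × 0.39 × 0.15 = 0.009945 M/s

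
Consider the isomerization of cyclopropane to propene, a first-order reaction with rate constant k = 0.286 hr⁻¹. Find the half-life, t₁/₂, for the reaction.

2.424 hr

Step 1: For a first-order reaction, t₁/₂ = ln(2)/k
Step 2: t₁/₂ = ln(2)/0.286
Step 3: t₁/₂ = 0.6931/0.286 = 2.424 hr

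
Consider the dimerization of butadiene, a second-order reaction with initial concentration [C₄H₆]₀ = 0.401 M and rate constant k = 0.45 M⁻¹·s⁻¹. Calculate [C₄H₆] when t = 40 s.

0.0488 M

Step 1: For a second-order reaction: 1/[C₄H₆] = 1/[C₄H₆]₀ + kt
Step 2: 1/[C₄H₆] = 1/0.401 + 0.45 × 40
Step 3: 1/[C₄H₆] = 2.494 + 18 = 20.49
Step 4: [C₄H₆] = 1/20.49 = 0.0488 M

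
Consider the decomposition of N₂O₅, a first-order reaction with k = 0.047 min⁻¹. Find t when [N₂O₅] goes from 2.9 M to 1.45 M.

14.75 min

Step 1: For first-order: t = ln([N₂O₅]₀/[N₂O₅])/k
Step 2: t = ln(2.9/1.45)/0.047
Step 3: t = ln(2)/0.047
Step 4: t = 0.6931/0.047 = 14.75 min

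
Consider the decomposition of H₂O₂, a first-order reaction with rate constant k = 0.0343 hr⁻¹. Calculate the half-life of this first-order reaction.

20.21 hr

Step 1: For a first-order reaction, t₁/₂ = ln(2)/k
Step 2: t₁/₂ = ln(2)/0.0343
Step 3: t₁/₂ = 0.6931/0.0343 = 20.21 hr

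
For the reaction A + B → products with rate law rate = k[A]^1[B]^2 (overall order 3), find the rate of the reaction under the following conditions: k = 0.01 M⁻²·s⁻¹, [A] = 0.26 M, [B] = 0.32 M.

0.0002662 M/s

Step 1: The rate law is rate = k[A]^1[B]^2, overall order = 1+2 = 3
Step 2: Substitute values: rate = 0.01 × (0.26)^1 × (0.32)^2
Step 3: rate = 0.01 × 0.26 × 0.1024 = 0.00026624 M/s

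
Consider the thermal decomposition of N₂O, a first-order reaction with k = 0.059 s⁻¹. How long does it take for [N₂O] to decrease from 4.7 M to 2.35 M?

11.75 s

Step 1: For first-order: t = ln([N₂O]₀/[N₂O])/k
Step 2: t = ln(4.7/2.35)/0.059
Step 3: t = ln(2)/0.059
Step 4: t = 0.6931/0.059 = 11.75 s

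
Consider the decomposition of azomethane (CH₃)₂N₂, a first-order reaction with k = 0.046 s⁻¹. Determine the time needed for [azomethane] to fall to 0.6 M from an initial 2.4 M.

30.14 s

Step 1: For first-order: t = ln([azomethane]₀/[azomethane])/k
Step 2: t = ln(2.4/0.6)/0.046
Step 3: t = ln(4)/0.046
Step 4: t = 1.386/0.046 = 30.14 s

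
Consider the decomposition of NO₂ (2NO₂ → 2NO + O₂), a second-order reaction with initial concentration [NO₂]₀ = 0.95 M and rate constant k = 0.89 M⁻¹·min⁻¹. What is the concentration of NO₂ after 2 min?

0.353 M

Step 1: For a second-order reaction: 1/[NO₂] = 1/[NO₂]₀ + kt
Step 2: 1/[NO₂] = 1/0.95 + 0.89 × 2
Step 3: 1/[NO₂] = 1.053 + 1.78 = 2.833
Step 4: [NO₂] = 1/2.833 = 0.353 M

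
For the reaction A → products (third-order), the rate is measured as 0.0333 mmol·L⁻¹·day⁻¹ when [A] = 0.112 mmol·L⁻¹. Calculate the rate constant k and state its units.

23.7 (mmol·L⁻¹)⁻²·day⁻¹

Step 1: rate = k[A]^3, so k = rate / [A]^3.
Step 2: k = 0.0333 / (0.112)^3 = 0.0333 / 0.001405.
Step 3: k = 23.7 (mmol·L⁻¹)⁻²·day⁻¹.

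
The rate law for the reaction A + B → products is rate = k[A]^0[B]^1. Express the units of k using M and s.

s⁻¹

Step 1: Overall order = 0 + 1 = 1.
Step 2: rate has units M·s⁻¹; [A]^0[B]^1 has units M^1.
Step 3: k = rate/([A]^0[B]^1), so units of k = M^(1-1)·s⁻¹ = s⁻¹.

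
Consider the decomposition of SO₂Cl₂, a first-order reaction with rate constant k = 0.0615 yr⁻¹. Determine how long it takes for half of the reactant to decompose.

11.27 yr

Step 1: For a first-order reaction, t₁/₂ = ln(2)/k
Step 2: t₁/₂ = ln(2)/0.0615
Step 3: t₁/₂ = 0.6931/0.0615 = 11.27 yr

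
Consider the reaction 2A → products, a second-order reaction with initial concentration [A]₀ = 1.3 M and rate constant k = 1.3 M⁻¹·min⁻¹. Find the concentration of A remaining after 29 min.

0.02599 M

Step 1: For a second-order reaction: 1/[A] = 1/[A]₀ + kt
Step 2: 1/[A] = 1/1.3 + 1.3 × 29
Step 3: 1/[A] = 0.7692 + 37.7 = 38.47
Step 4: [A] = 1/38.47 = 0.02599 M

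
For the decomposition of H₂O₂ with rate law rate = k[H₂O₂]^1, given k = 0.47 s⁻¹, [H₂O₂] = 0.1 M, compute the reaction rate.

0.047 M/s

Step 1: Identify the rate law: rate = k[H₂O₂]^1
Step 2: Substitute values: rate = 0.47 × (0.1)^1
Step 3: Calculate: rate = 0.47 × 0.1 = 0.047 M/s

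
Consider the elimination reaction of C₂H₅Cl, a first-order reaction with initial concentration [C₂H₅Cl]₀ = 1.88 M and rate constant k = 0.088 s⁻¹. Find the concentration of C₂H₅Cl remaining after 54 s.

0.01623 M

Step 1: For a first-order reaction: [C₂H₅Cl] = [C₂H₅Cl]₀ × e^(-kt)
Step 2: [C₂H₅Cl] = 1.88 × e^(-0.088 × 54)
Step 3: [C₂H₅Cl] = 1.88 × e^(-4.752)
Step 4: [C₂H₅Cl] = 1.88 × 0.00863441 = 0.01623 M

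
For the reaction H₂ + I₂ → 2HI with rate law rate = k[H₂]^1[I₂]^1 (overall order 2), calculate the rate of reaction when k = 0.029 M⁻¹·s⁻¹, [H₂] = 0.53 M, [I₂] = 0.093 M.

0.001429 M/s

Step 1: The rate law is rate = k[H₂]^1[I₂]^1, overall order = 1+1 = 2
Step 2: Substitute values: rate = 0.029 × (0.53)^1 × (0.093)^1
Step 3: rate = 0.029 × 0.53 × 0.093 = 0.00142941 M/s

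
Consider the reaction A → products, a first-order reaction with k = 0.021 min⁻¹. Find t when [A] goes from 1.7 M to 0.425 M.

66.01 min

Step 1: For first-order: t = ln([A]₀/[A])/k
Step 2: t = ln(1.7/0.425)/0.021
Step 3: t = ln(4)/0.021
Step 4: t = 1.386/0.021 = 66.01 min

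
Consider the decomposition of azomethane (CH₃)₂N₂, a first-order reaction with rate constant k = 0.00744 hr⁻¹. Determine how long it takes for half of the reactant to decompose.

93.16 hr

Step 1: For a first-order reaction, t₁/₂ = ln(2)/k
Step 2: t₁/₂ = ln(2)/0.00744
Step 3: t₁/₂ = 0.6931/0.00744 = 93.16 hr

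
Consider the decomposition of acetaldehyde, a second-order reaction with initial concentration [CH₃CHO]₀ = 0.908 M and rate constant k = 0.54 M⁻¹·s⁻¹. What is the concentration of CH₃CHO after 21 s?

0.08038 M

Step 1: For a second-order reaction: 1/[CH₃CHO] = 1/[CH₃CHO]₀ + kt
Step 2: 1/[CH₃CHO] = 1/0.908 + 0.54 × 21
Step 3: 1/[CH₃CHO] = 1.101 + 11.34 = 12.44
Step 4: [CH₃CHO] = 1/12.44 = 0.08038 M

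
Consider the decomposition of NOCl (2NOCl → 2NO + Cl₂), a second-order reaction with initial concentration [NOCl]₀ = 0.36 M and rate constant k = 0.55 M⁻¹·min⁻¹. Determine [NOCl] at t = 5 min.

0.1809 M

Step 1: For a second-order reaction: 1/[NOCl] = 1/[NOCl]₀ + kt
Step 2: 1/[NOCl] = 1/0.36 + 0.55 × 5
Step 3: 1/[NOCl] = 2.778 + 2.75 = 5.528
Step 4: [NOCl] = 1/5.528 = 0.1809 M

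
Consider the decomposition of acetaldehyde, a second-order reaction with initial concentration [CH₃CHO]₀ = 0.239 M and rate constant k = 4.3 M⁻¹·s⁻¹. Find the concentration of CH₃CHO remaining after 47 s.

0.004848 M

Step 1: For a second-order reaction: 1/[CH₃CHO] = 1/[CH₃CHO]₀ + kt
Step 2: 1/[CH₃CHO] = 1/0.239 + 4.3 × 47
Step 3: 1/[CH₃CHO] = 4.184 + 202.1 = 206.3
Step 4: [CH₃CHO] = 1/206.3 = 0.004848 M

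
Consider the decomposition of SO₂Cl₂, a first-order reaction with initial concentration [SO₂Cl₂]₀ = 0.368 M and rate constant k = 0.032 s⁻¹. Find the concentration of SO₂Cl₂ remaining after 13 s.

0.2428 M

Step 1: For a first-order reaction: [SO₂Cl₂] = [SO₂Cl₂]₀ × e^(-kt)
Step 2: [SO₂Cl₂] = 0.368 × e^(-0.032 × 13)
Step 3: [SO₂Cl₂] = 0.368 × e^(-0.416)
Step 4: [SO₂Cl₂] = 0.368 × 0.65968 = 0.2428 M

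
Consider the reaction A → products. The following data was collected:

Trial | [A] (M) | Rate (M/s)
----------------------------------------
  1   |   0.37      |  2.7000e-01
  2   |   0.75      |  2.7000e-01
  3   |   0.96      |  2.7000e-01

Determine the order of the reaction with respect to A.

zeroth order (0)

Step 1: Compare trials - when concentration changes, rate stays constant.
Step 2: rate₂/rate₁ = 2.7000e-01/2.7000e-01 = 1
Step 3: [A]₂/[A]₁ = 0.75/0.37 = 2.027
Step 4: Since rate ratio ≈ (conc ratio)^0, the reaction is zeroth order.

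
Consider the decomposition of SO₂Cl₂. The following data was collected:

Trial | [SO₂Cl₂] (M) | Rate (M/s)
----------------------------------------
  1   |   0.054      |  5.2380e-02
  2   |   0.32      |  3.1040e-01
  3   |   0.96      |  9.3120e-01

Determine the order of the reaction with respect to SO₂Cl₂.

first order (1)

Step 1: Compare trials to find order n where rate₂/rate₁ = ([SO₂Cl₂]₂/[SO₂Cl₂]₁)^n
Step 2: rate₂/rate₁ = 3.1040e-01/5.2380e-02 = 5.926
Step 3: [SO₂Cl₂]₂/[SO₂Cl₂]₁ = 0.32/0.054 = 5.926
Step 4: n = ln(5.926)/ln(5.926) = 1.00 ≈ 1
Step 5: The reaction is first order in SO₂Cl₂.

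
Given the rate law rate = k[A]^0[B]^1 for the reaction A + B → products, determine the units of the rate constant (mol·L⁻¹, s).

s⁻¹

Step 1: Overall order = 0 + 1 = 1.
Step 2: rate has units mol·L⁻¹·s⁻¹; [A]^0[B]^1 has units (mol·L⁻¹)^1.
Step 3: k = rate/([A]^0[B]^1), so units of k = (mol·L⁻¹)^(1-1)·s⁻¹ = s⁻¹.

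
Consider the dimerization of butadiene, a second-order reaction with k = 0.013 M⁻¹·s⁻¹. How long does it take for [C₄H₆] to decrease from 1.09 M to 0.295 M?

190.2 s

Step 1: For second-order: t = (1/[C₄H₆] - 1/[C₄H₆]₀)/k
Step 2: t = (1/0.295 - 1/1.09)/0.013
Step 3: t = (3.39 - 0.9174)/0.013
Step 4: t = 2.472/0.013 = 190.2 s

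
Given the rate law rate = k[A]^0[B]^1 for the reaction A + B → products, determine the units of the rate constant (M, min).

min⁻¹

Step 1: Overall order = 0 + 1 = 1.
Step 2: rate has units M·min⁻¹; [A]^0[B]^1 has units M^1.
Step 3: k = rate/([A]^0[B]^1), so units of k = M^(1-1)·min⁻¹ = min⁻¹.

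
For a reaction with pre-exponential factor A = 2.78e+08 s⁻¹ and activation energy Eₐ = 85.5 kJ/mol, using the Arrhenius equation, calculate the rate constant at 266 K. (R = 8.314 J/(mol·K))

4.51e-09 s⁻¹

Step 1: Use the Arrhenius equation: k = A × exp(-Eₐ/RT)
Step 2: Convert Eₐ to J/mol: 85.5 kJ/mol = 85500 J/mol
Step 3: Calculate the exponent: -Eₐ/(RT) = -85500/(8.314 × 266) = -38.66112
Step 4: k = 2.78e+08 × exp(-38.66112)
Step 5: k = 2.78e+08 × 1.62065e-17 = 4.5054e-09 s⁻¹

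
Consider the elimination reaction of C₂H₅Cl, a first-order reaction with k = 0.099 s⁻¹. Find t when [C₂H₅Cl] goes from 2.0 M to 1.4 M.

3.603 s

Step 1: For first-order: t = ln([C₂H₅Cl]₀/[C₂H₅Cl])/k
Step 2: t = ln(2.0/1.4)/0.099
Step 3: t = ln(1.429)/0.099
Step 4: t = 0.3567/0.099 = 3.603 s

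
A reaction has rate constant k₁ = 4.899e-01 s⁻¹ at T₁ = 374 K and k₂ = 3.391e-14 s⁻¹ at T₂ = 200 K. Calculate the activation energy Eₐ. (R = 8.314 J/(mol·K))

108.3 kJ/mol

Step 1: Use the two-temperature Arrhenius form: ln(k₂/k₁) = -Eₐ/R × (1/T₂ - 1/T₁)
Step 2: ln(k₂/k₁) = ln(3.391e-14/4.899e-01) = ln(6.92182e-14) = -30.3015
Step 3: 1/T₂ - 1/T₁ = 1/200 - 1/374 = 2.326203e-03 K⁻¹
Step 4: Eₐ = -R × ln(k₂/k₁) / (1/T₂ - 1/T₁) = -8.314 × -30.3015 / 2.326203e-03
Step 5: Eₐ = 1.0830e+05 J/mol = 108.3 kJ/mol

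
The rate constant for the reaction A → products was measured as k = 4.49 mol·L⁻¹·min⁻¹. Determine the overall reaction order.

zeroth order (0)

Step 1: The units of k for an nth-order reaction are (concentration)^(1-n)·(time)⁻¹.
Step 2: Here k has units mol·L⁻¹·min⁻¹, so the concentration exponent is 1.
Step 3: 1 - n = 1 ⇒ n = 0. The reaction is zeroth order.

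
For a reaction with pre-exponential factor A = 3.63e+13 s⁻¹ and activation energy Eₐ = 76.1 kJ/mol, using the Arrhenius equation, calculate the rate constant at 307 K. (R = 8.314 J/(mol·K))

4.09e+00 s⁻¹

Step 1: Use the Arrhenius equation: k = A × exp(-Eₐ/RT)
Step 2: Convert Eₐ to J/mol: 76.1 kJ/mol = 76100 J/mol
Step 3: Calculate the exponent: -Eₐ/(RT) = -76100/(8.314 × 307) = -29.81510
Step 4: k = 3.63e+13 × exp(-29.81510)
Step 5: k = 3.63e+13 × 1.12581e-13 = 4.0867e+00 s⁻¹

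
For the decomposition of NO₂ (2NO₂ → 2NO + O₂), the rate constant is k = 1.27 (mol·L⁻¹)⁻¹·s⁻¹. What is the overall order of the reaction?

second order (2)

Step 1: The units of k for an nth-order reaction are (concentration)^(1-n)·(time)⁻¹.
Step 2: Here k has units (mol·L⁻¹)⁻¹·s⁻¹, so the concentration exponent is -1.
Step 3: 1 - n = -1 ⇒ n = 2. The reaction is second order.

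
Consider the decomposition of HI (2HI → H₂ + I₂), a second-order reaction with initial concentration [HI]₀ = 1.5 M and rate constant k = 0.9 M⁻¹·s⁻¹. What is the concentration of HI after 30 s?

0.03614 M

Step 1: For a second-order reaction: 1/[HI] = 1/[HI]₀ + kt
Step 2: 1/[HI] = 1/1.5 + 0.9 × 30
Step 3: 1/[HI] = 0.6667 + 27 = 27.67
Step 4: [HI] = 1/27.67 = 0.03614 M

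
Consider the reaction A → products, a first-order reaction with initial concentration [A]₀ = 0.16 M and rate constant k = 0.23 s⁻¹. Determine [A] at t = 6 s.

0.04025 M

Step 1: For a first-order reaction: [A] = [A]₀ × e^(-kt)
Step 2: [A] = 0.16 × e^(-0.23 × 6)
Step 3: [A] = 0.16 × e^(-1.38)
Step 4: [A] = 0.16 × 0.251579 = 0.04025 M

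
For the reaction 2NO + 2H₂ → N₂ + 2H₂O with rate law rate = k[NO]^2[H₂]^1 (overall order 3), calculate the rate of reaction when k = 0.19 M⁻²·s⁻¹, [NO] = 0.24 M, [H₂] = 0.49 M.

0.005363 M/s

Step 1: The rate law is rate = k[NO]^2[H₂]^1, overall order = 2+1 = 3
Step 2: Substitute values: rate = 0.19 × (0.24)^2 × (0.49)^1
Step 3: rate = 0.19 × 0.0576 × 0.49 = 0.00536256 M/s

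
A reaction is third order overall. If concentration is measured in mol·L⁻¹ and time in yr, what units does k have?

(mol·L⁻¹)⁻²·yr⁻¹

Step 1: For overall order n, rate = k × (concentration)^n.
Step 2: Rate has units mol·L⁻¹·yr⁻¹; concentration term has units (mol·L⁻¹)^3.
Step 3: k = rate / (concentration)^n, so units of k = (mol·L⁻¹)^(1-3)·yr⁻¹ = (mol·L⁻¹)⁻²·yr⁻¹.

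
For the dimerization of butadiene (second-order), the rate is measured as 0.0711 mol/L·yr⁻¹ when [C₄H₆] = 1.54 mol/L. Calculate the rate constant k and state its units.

0.02998 (mol/L)⁻¹·yr⁻¹

Step 1: rate = k[C₄H₆]^2, so k = rate / [C₄H₆]^2.
Step 2: k = 0.0711 / (1.54)^2 = 0.0711 / 2.372.
Step 3: k = 0.02998 (mol/L)⁻¹·yr⁻¹.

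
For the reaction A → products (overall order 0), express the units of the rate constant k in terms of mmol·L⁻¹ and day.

mmol·L⁻¹·day⁻¹

Step 1: For overall order n, rate = k × (concentration)^n.
Step 2: Rate has units mmol·L⁻¹·day⁻¹; concentration term has units (mmol·L⁻¹)^0.
Step 3: k = rate / (concentration)^n, so units of k = (mmol·L⁻¹)^(1-0)·day⁻¹ = mmol·L⁻¹·day⁻¹.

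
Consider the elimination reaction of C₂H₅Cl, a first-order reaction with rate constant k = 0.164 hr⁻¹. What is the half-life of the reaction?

4.227 hr

Step 1: For a first-order reaction, t₁/₂ = ln(2)/k
Step 2: t₁/₂ = ln(2)/0.164
Step 3: t₁/₂ = 0.6931/0.164 = 4.227 hr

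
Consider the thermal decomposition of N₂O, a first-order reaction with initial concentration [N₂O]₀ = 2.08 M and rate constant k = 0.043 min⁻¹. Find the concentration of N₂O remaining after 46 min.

0.2878 M

Step 1: For a first-order reaction: [N₂O] = [N₂O]₀ × e^(-kt)
Step 2: [N₂O] = 2.08 × e^(-0.043 × 46)
Step 3: [N₂O] = 2.08 × e^(-1.978)
Step 4: [N₂O] = 2.08 × 0.138346 = 0.2878 M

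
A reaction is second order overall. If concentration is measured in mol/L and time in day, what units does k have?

(mol/L)⁻¹·day⁻¹

Step 1: For overall order n, rate = k × (concentration)^n.
Step 2: Rate has units mol/L·day⁻¹; concentration term has units (mol/L)^2.
Step 3: k = rate / (concentration)^n, so units of k = (mol/L)^(1-2)·day⁻¹ = (mol/L)⁻¹·day⁻¹.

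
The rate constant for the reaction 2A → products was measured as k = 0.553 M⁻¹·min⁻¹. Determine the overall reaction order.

second order (2)

Step 1: The units of k for an nth-order reaction are (concentration)^(1-n)·(time)⁻¹.
Step 2: Here k has units M⁻¹·min⁻¹, so the concentration exponent is -1.
Step 3: 1 - n = -1 ⇒ n = 2. The reaction is second order.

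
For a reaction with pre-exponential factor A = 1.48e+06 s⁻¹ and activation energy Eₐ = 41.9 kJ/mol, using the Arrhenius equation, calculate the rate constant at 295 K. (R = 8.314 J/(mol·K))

5.64e-02 s⁻¹

Step 1: Use the Arrhenius equation: k = A × exp(-Eₐ/RT)
Step 2: Convert Eₐ to J/mol: 41.9 kJ/mol = 41900 J/mol
Step 3: Calculate the exponent: -Eₐ/(RT) = -41900/(8.314 × 295) = -17.08370
Step 4: k = 1.48e+06 × exp(-17.08370)
Step 5: k = 1.48e+06 × 3.80753e-08 = 5.6351e-02 s⁻¹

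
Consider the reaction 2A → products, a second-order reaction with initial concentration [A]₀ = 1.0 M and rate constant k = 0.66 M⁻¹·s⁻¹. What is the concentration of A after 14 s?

0.09766 M

Step 1: For a second-order reaction: 1/[A] = 1/[A]₀ + kt
Step 2: 1/[A] = 1/1.0 + 0.66 × 14
Step 3: 1/[A] = 1 + 9.24 = 10.24
Step 4: [A] = 1/10.24 = 0.09766 M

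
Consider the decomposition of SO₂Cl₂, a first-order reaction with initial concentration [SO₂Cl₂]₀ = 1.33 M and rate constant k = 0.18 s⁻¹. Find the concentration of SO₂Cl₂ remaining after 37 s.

0.001704 M

Step 1: For a first-order reaction: [SO₂Cl₂] = [SO₂Cl₂]₀ × e^(-kt)
Step 2: [SO₂Cl₂] = 1.33 × e^(-0.18 × 37)
Step 3: [SO₂Cl₂] = 1.33 × e^(-6.66)
Step 4: [SO₂Cl₂] = 1.33 × 0.00128115 = 0.001704 M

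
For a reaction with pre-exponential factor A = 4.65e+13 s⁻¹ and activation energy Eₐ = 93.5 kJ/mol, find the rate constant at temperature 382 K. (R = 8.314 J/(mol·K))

7.62e+00 s⁻¹

Step 1: Use the Arrhenius equation: k = A × exp(-Eₐ/RT)
Step 2: Convert Eₐ to J/mol: 93.5 kJ/mol = 93500 J/mol
Step 3: Calculate the exponent: -Eₐ/(RT) = -93500/(8.314 × 382) = -29.44003
Step 4: k = 4.65e+13 × exp(-29.44003)
Step 5: k = 4.65e+13 × 1.63816e-13 = 7.6174e+00 s⁻¹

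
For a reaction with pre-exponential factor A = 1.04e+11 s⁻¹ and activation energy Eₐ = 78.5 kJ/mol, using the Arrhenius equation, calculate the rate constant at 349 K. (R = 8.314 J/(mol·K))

1.85e-01 s⁻¹

Step 1: Use the Arrhenius equation: k = A × exp(-Eₐ/RT)
Step 2: Convert Eₐ to J/mol: 78.5 kJ/mol = 78500 J/mol
Step 3: Calculate the exponent: -Eₐ/(RT) = -78500/(8.314 × 349) = -27.05417
Step 4: k = 1.04e+11 × exp(-27.05417)
Step 5: k = 1.04e+11 × 1.78042e-12 = 1.8516e-01 s⁻¹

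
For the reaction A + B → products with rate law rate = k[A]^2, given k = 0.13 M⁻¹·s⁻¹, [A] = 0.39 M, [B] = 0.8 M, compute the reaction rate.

0.01977 M/s

Step 1: The rate law is rate = k[A]^2
Step 2: Note that the rate does not depend on [B] (zero order in B).
Step 3: rate = 0.13 × (0.39)^2 = 0.019773 M/s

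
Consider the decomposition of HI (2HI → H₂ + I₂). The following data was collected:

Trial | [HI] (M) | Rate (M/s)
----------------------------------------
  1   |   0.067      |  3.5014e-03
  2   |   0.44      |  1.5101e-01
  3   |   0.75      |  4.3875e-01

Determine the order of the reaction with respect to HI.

second order (2)

Step 1: Compare trials to find order n where rate₂/rate₁ = ([HI]₂/[HI]₁)^n
Step 2: rate₂/rate₁ = 1.5101e-01/3.5014e-03 = 43.13
Step 3: [HI]₂/[HI]₁ = 0.44/0.067 = 6.567
Step 4: n = ln(43.13)/ln(6.567) = 2.00 ≈ 2
Step 5: The reaction is second order in HI.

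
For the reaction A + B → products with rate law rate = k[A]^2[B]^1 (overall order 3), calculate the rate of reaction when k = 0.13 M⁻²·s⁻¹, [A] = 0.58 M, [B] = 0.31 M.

0.01356 M/s

Step 1: The rate law is rate = k[A]^2[B]^1, overall order = 2+1 = 3
Step 2: Substitute values: rate = 0.13 × (0.58)^2 × (0.31)^1
Step 3: rate = 0.13 × 0.3364 × 0.31 = 0.0135569 M/s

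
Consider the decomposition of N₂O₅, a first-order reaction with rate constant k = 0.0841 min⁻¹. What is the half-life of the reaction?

8.242 min

Step 1: For a first-order reaction, t₁/₂ = ln(2)/k
Step 2: t₁/₂ = ln(2)/0.0841
Step 3: t₁/₂ = 0.6931/0.0841 = 8.242 min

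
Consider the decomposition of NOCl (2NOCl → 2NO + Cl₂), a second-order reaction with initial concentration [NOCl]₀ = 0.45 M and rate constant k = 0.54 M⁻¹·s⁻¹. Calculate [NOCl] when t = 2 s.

0.3028 M

Step 1: For a second-order reaction: 1/[NOCl] = 1/[NOCl]₀ + kt
Step 2: 1/[NOCl] = 1/0.45 + 0.54 × 2
Step 3: 1/[NOCl] = 2.222 + 1.08 = 3.302
Step 4: [NOCl] = 1/3.302 = 0.3028 M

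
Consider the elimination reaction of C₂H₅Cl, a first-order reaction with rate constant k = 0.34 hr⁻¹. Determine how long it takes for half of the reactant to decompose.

2.039 hr

Step 1: For a first-order reaction, t₁/₂ = ln(2)/k
Step 2: t₁/₂ = ln(2)/0.34
Step 3: t₁/₂ = 0.6931/0.34 = 2.039 hr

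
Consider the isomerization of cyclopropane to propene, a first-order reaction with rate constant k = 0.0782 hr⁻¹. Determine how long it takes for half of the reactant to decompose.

8.864 hr

Step 1: For a first-order reaction, t₁/₂ = ln(2)/k
Step 2: t₁/₂ = ln(2)/0.0782
Step 3: t₁/₂ = 0.6931/0.0782 = 8.864 hr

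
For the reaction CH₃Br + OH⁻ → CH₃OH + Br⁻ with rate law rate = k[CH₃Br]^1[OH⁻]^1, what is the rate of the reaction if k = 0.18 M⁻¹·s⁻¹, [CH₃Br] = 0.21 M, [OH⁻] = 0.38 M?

0.01436 M/s

Step 1: The rate law is rate = k[CH₃Br]^1[OH⁻]^1
Step 2: Substitute: rate = 0.18 × (0.21)^1 × (0.38)^1
Step 3: rate = 0.18 × 0.21 × 0.38 = 0.014364 M/s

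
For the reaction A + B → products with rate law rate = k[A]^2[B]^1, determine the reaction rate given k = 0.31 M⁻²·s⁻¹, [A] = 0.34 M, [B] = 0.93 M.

0.03333 M/s

Step 1: The rate law is rate = k[A]^2[B]^1
Step 2: Substitute: rate = 0.31 × (0.34)^2 × (0.93)^1
Step 3: rate = 0.31 × 0.1156 × 0.93 = 0.0333275 M/s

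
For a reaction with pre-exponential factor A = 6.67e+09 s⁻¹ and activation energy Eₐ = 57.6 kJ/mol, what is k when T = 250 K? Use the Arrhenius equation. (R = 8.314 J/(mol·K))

6.15e-03 s⁻¹

Step 1: Use the Arrhenius equation: k = A × exp(-Eₐ/RT)
Step 2: Convert Eₐ to J/mol: 57.6 kJ/mol = 57600 J/mol
Step 3: Calculate the exponent: -Eₐ/(RT) = -57600/(8.314 × 250) = -27.71229
Step 4: k = 6.67e+09 × exp(-27.71229)
Step 5: k = 6.67e+09 × 9.21946e-13 = 6.1494e-03 s⁻¹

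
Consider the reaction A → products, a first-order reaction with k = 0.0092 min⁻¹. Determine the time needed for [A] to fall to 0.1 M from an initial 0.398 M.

150.1 min

Step 1: For first-order: t = ln([A]₀/[A])/k
Step 2: t = ln(0.398/0.1)/0.0092
Step 3: t = ln(3.98)/0.0092
Step 4: t = 1.381/0.0092 = 150.1 min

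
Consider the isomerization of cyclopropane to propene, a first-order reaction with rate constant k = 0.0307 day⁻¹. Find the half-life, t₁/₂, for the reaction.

22.58 day

Step 1: For a first-order reaction, t₁/₂ = ln(2)/k
Step 2: t₁/₂ = ln(2)/0.0307
Step 3: t₁/₂ = 0.6931/0.0307 = 22.58 day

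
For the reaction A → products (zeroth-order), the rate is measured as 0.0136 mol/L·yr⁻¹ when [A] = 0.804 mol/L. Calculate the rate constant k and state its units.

0.0136 mol/L·yr⁻¹

Step 1: For a zeroth-order reaction, rate = k (independent of concentration).
Step 2: k = rate = 0.0136 mol/L·yr⁻¹.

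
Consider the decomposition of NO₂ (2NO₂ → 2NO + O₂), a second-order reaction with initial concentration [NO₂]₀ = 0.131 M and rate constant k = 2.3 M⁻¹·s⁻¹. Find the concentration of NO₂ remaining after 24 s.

0.01592 M

Step 1: For a second-order reaction: 1/[NO₂] = 1/[NO₂]₀ + kt
Step 2: 1/[NO₂] = 1/0.131 + 2.3 × 24
Step 3: 1/[NO₂] = 7.634 + 55.2 = 62.83
Step 4: [NO₂] = 1/62.83 = 0.01592 M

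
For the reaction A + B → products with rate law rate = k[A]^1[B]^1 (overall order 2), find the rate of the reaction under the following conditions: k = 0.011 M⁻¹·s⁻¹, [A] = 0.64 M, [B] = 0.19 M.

0.001338 M/s

Step 1: The rate law is rate = k[A]^1[B]^1, overall order = 1+1 = 2
Step 2: Substitute values: rate = 0.011 × (0.64)^1 × (0.19)^1
Step 3: rate = 0.011 × 0.64 × 0.19 = 0.0013376 M/s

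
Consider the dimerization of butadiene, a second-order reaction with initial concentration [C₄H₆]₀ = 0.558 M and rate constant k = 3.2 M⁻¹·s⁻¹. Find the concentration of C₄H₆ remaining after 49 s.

0.006305 M

Step 1: For a second-order reaction: 1/[C₄H₆] = 1/[C₄H₆]₀ + kt
Step 2: 1/[C₄H₆] = 1/0.558 + 3.2 × 49
Step 3: 1/[C₄H₆] = 1.792 + 156.8 = 158.6
Step 4: [C₄H₆] = 1/158.6 = 0.006305 M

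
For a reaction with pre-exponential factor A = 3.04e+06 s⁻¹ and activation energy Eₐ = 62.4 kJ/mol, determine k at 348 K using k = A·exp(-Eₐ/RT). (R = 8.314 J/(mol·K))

1.31e-03 s⁻¹

Step 1: Use the Arrhenius equation: k = A × exp(-Eₐ/RT)
Step 2: Convert Eₐ to J/mol: 62.4 kJ/mol = 62400 J/mol
Step 3: Calculate the exponent: -Eₐ/(RT) = -62400/(8.314 × 348) = -21.56728
Step 4: k = 3.04e+06 × exp(-21.56728)
Step 5: k = 3.04e+06 × 4.29981e-10 = 1.3071e-03 s⁻¹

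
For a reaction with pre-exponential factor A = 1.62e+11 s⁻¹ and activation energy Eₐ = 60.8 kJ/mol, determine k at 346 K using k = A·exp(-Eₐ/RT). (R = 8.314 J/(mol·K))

1.07e+02 s⁻¹

Step 1: Use the Arrhenius equation: k = A × exp(-Eₐ/RT)
Step 2: Convert Eₐ to J/mol: 60.8 kJ/mol = 60800 J/mol
Step 3: Calculate the exponent: -Eₐ/(RT) = -60800/(8.314 × 346) = -21.13574
Step 4: k = 1.62e+11 × exp(-21.13574)
Step 5: k = 1.62e+11 × 6.62010e-10 = 1.0725e+02 s⁻¹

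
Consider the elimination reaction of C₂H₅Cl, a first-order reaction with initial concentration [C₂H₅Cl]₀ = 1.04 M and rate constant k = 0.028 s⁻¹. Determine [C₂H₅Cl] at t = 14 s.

0.7027 M

Step 1: For a first-order reaction: [C₂H₅Cl] = [C₂H₅Cl]₀ × e^(-kt)
Step 2: [C₂H₅Cl] = 1.04 × e^(-0.028 × 14)
Step 3: [C₂H₅Cl] = 1.04 × e^(-0.392)
Step 4: [C₂H₅Cl] = 1.04 × 0.675704 = 0.7027 M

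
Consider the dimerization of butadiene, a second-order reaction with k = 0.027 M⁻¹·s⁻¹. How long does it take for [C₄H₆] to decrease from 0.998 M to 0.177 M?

172.1 s

Step 1: For second-order: t = (1/[C₄H₆] - 1/[C₄H₆]₀)/k
Step 2: t = (1/0.177 - 1/0.998)/0.027
Step 3: t = (5.65 - 1.002)/0.027
Step 4: t = 4.648/0.027 = 172.1 s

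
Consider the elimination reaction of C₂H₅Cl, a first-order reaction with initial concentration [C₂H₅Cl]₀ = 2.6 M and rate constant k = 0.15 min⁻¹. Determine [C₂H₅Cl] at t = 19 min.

0.1504 M

Step 1: For a first-order reaction: [C₂H₅Cl] = [C₂H₅Cl]₀ × e^(-kt)
Step 2: [C₂H₅Cl] = 2.6 × e^(-0.15 × 19)
Step 3: [C₂H₅Cl] = 2.6 × e^(-2.85)
Step 4: [C₂H₅Cl] = 2.6 × 0.0578443 = 0.1504 M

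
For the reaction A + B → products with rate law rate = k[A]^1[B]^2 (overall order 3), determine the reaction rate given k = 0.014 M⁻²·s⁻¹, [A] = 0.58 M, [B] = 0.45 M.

0.001644 M/s

Step 1: The rate law is rate = k[A]^1[B]^2, overall order = 1+2 = 3
Step 2: Substitute values: rate = 0.014 × (0.58)^1 × (0.45)^2
Step 3: rate = 0.014 × 0.58 × 0.2025 = 0.0016443 M/s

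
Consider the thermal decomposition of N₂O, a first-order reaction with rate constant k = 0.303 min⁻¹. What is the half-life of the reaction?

2.288 min

Step 1: For a first-order reaction, t₁/₂ = ln(2)/k
Step 2: t₁/₂ = ln(2)/0.303
Step 3: t₁/₂ = 0.6931/0.303 = 2.288 min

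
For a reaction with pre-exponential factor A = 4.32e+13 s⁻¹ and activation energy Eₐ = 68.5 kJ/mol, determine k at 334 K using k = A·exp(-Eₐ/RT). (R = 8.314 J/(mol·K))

8.36e+02 s⁻¹

Step 1: Use the Arrhenius equation: k = A × exp(-Eₐ/RT)
Step 2: Convert Eₐ to J/mol: 68.5 kJ/mol = 68500 J/mol
Step 3: Calculate the exponent: -Eₐ/(RT) = -68500/(8.314 × 334) = -24.66801
Step 4: k = 4.32e+13 × exp(-24.66801)
Step 5: k = 4.32e+13 × 1.93562e-11 = 8.3619e+02 s⁻¹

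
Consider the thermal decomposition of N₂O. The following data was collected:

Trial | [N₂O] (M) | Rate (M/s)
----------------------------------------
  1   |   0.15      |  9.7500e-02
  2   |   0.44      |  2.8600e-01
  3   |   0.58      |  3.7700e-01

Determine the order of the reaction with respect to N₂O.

first order (1)

Step 1: Compare trials to find order n where rate₂/rate₁ = ([N₂O]₂/[N₂O]₁)^n
Step 2: rate₂/rate₁ = 2.8600e-01/9.7500e-02 = 2.933
Step 3: [N₂O]₂/[N₂O]₁ = 0.44/0.15 = 2.933
Step 4: n = ln(2.933)/ln(2.933) = 1.00 ≈ 1
Step 5: The reaction is first order in N₂O.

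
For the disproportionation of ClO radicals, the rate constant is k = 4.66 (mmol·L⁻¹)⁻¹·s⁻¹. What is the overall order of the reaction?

second order (2)

Step 1: The units of k for an nth-order reaction are (concentration)^(1-n)·(time)⁻¹.
Step 2: Here k has units (mmol·L⁻¹)⁻¹·s⁻¹, so the concentration exponent is -1.
Step 3: 1 - n = -1 ⇒ n = 2. The reaction is second order.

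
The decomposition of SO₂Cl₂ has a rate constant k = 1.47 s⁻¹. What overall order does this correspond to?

first order (1)

Step 1: The units of k for an nth-order reaction are (concentration)^(1-n)·(time)⁻¹.
Step 2: Here k has units s⁻¹, so the concentration exponent is 0.
Step 3: 1 - n = 0 ⇒ n = 1. The reaction is first order.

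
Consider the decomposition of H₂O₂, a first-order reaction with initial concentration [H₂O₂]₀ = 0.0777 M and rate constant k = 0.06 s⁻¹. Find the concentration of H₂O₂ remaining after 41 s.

0.006638 M

Step 1: For a first-order reaction: [H₂O₂] = [H₂O₂]₀ × e^(-kt)
Step 2: [H₂O₂] = 0.0777 × e^(-0.06 × 41)
Step 3: [H₂O₂] = 0.0777 × e^(-2.46)
Step 4: [H₂O₂] = 0.0777 × 0.085435 = 0.006638 M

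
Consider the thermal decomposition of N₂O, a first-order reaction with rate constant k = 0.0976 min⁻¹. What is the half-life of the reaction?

7.102 min

Step 1: For a first-order reaction, t₁/₂ = ln(2)/k
Step 2: t₁/₂ = ln(2)/0.0976
Step 3: t₁/₂ = 0.6931/0.0976 = 7.102 min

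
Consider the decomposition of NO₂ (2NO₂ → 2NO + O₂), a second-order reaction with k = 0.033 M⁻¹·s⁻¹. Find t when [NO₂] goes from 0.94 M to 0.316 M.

63.66 s

Step 1: For second-order: t = (1/[NO₂] - 1/[NO₂]₀)/k
Step 2: t = (1/0.316 - 1/0.94)/0.033
Step 3: t = (3.165 - 1.064)/0.033
Step 4: t = 2.101/0.033 = 63.66 s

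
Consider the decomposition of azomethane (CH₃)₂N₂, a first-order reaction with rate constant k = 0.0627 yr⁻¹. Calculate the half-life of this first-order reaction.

11.05 yr

Step 1: For a first-order reaction, t₁/₂ = ln(2)/k
Step 2: t₁/₂ = ln(2)/0.0627
Step 3: t₁/₂ = 0.6931/0.0627 = 11.05 yr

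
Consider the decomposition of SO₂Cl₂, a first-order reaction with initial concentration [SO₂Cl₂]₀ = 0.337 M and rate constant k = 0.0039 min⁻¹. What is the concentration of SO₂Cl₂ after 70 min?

0.2565 M

Step 1: For a first-order reaction: [SO₂Cl₂] = [SO₂Cl₂]₀ × e^(-kt)
Step 2: [SO₂Cl₂] = 0.337 × e^(-0.0039 × 70)
Step 3: [SO₂Cl₂] = 0.337 × e^(-0.273)
Step 4: [SO₂Cl₂] = 0.337 × 0.761093 = 0.2565 M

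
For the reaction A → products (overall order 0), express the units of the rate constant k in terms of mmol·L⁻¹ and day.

mmol·L⁻¹·day⁻¹

Step 1: For overall order n, rate = k × (concentration)^n.
Step 2: Rate has units mmol·L⁻¹·day⁻¹; concentration term has units (mmol·L⁻¹)^0.
Step 3: k = rate / (concentration)^n, so units of k = (mmol·L⁻¹)^(1-0)·day⁻¹ = mmol·L⁻¹·day⁻¹.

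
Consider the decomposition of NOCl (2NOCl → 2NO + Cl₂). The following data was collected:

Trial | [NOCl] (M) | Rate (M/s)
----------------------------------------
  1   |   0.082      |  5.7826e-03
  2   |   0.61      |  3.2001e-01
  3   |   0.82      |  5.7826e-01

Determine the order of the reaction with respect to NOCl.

second order (2)

Step 1: Compare trials to find order n where rate₂/rate₁ = ([NOCl]₂/[NOCl]₁)^n
Step 2: rate₂/rate₁ = 3.2001e-01/5.7826e-03 = 55.34
Step 3: [NOCl]₂/[NOCl]₁ = 0.61/0.082 = 7.439
Step 4: n = ln(55.34)/ln(7.439) = 2.00 ≈ 2
Step 5: The reaction is second order in NOCl.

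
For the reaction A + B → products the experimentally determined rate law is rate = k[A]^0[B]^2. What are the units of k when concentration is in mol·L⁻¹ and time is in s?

(mol·L⁻¹)⁻¹·s⁻¹

Step 1: Overall order = 0 + 2 = 2.
Step 2: rate has units mol·L⁻¹·s⁻¹; [A]^0[B]^2 has units (mol·L⁻¹)^2.
Step 3: k = rate/([A]^0[B]^2), so units of k = (mol·L⁻¹)^(1-2)·s⁻¹ = (mol·L⁻¹)⁻¹·s⁻¹.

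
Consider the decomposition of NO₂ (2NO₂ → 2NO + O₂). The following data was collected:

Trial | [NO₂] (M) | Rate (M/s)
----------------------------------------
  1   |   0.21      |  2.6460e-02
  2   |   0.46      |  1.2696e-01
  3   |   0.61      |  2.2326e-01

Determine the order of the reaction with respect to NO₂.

second order (2)

Step 1: Compare trials to find order n where rate₂/rate₁ = ([NO₂]₂/[NO₂]₁)^n
Step 2: rate₂/rate₁ = 1.2696e-01/2.6460e-02 = 4.798
Step 3: [NO₂]₂/[NO₂]₁ = 0.46/0.21 = 2.19
Step 4: n = ln(4.798)/ln(2.19) = 2.00 ≈ 2
Step 5: The reaction is second order in NO₂.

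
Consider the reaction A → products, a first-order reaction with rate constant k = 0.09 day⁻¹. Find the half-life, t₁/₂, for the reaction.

7.702 day

Step 1: For a first-order reaction, t₁/₂ = ln(2)/k
Step 2: t₁/₂ = ln(2)/0.09
Step 3: t₁/₂ = 0.6931/0.09 = 7.702 day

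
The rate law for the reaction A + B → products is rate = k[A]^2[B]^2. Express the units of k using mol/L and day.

(mol/L)⁻³·day⁻¹

Step 1: Overall order = 2 + 2 = 4.
Step 2: rate has units mol/L·day⁻¹; [A]^2[B]^2 has units (mol/L)^4.
Step 3: k = rate/([A]^2[B]^2), so units of k = (mol/L)^(1-4)·day⁻¹ = (mol/L)⁻³·day⁻¹.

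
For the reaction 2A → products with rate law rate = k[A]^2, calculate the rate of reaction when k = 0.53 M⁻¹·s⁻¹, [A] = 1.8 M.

1.717 M/s

Step 1: Identify the rate law: rate = k[A]^2
Step 2: Substitute values: rate = 0.53 × (1.8)^2
Step 3: Calculate: rate = 0.53 × 3.24 = 1.7172 M/s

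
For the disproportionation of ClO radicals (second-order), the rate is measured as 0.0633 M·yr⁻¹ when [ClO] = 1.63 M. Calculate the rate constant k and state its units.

0.02382 M⁻¹·yr⁻¹

Step 1: rate = k[ClO]^2, so k = rate / [ClO]^2.
Step 2: k = 0.0633 / (1.63)^2 = 0.0633 / 2.657.
Step 3: k = 0.02382 M⁻¹·yr⁻¹.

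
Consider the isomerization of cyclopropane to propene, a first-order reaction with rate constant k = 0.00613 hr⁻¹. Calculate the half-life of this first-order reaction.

113.1 hr

Step 1: For a first-order reaction, t₁/₂ = ln(2)/k
Step 2: t₁/₂ = ln(2)/0.00613
Step 3: t₁/₂ = 0.6931/0.00613 = 113.1 hr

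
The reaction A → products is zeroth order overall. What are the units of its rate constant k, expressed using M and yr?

M·yr⁻¹

Step 1: For overall order n, rate = k × (concentration)^n.
Step 2: Rate has units M·yr⁻¹; concentration term has units M^0.
Step 3: k = rate / (concentration)^n, so units of k = M^(1-0)·yr⁻¹ = M·yr⁻¹.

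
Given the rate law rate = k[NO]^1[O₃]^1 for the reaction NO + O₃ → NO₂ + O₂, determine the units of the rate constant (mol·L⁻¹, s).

(mol·L⁻¹)⁻¹·s⁻¹

Step 1: Overall order = 1 + 1 = 2.
Step 2: rate has units mol·L⁻¹·s⁻¹; [NO]^1[O₃]^1 has units (mol·L⁻¹)^2.
Step 3: k = rate/([NO]^1[O₃]^1), so units of k = (mol·L⁻¹)^(1-2)·s⁻¹ = (mol·L⁻¹)⁻¹·s⁻¹.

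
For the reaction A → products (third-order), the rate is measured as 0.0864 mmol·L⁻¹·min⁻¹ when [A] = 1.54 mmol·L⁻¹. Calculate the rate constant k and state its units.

0.02366 (mmol·L⁻¹)⁻²·min⁻¹

Step 1: rate = k[A]^3, so k = rate / [A]^3.
Step 2: k = 0.0864 / (1.54)^3 = 0.0864 / 3.652.
Step 3: k = 0.02366 (mmol·L⁻¹)⁻²·min⁻¹.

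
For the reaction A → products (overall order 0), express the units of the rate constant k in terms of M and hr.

M·hr⁻¹

Step 1: For overall order n, rate = k × (concentration)^n.
Step 2: Rate has units M·hr⁻¹; concentration term has units M^0.
Step 3: k = rate / (concentration)^n, so units of k = M^(1-0)·hr⁻¹ = M·hr⁻¹.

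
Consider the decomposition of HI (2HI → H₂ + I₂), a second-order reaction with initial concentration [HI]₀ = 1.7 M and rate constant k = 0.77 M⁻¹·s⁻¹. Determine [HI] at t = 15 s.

0.08238 M

Step 1: For a second-order reaction: 1/[HI] = 1/[HI]₀ + kt
Step 2: 1/[HI] = 1/1.7 + 0.77 × 15
Step 3: 1/[HI] = 0.5882 + 11.55 = 12.14
Step 4: [HI] = 1/12.14 = 0.08238 M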